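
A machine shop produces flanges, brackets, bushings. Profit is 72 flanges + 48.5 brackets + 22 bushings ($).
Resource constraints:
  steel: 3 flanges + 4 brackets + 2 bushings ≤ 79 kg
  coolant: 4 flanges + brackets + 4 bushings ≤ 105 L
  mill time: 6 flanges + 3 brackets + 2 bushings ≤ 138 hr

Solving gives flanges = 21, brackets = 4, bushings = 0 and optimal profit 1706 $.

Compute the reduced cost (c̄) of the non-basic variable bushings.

-7

At the optimum: steel uses 79 of 79 (binding); coolant uses 88 of 105 (slack = 17); mill time uses 138 of 138 (binding).
Slack constraints have shadow price 0 (complementary slackness).
Dual feasibility on the basic columns requires 3·y_steel + 6·y_mill time = 72, 4·y_steel + 3·y_mill time = 48.5.
Solving: y_steel = 5, y_mill time = 9.5.
Reduced cost of bushings: c₃ − yᵀa₃ = 22 − (5·2 + 9.5·2) = 22 − 29 = -7.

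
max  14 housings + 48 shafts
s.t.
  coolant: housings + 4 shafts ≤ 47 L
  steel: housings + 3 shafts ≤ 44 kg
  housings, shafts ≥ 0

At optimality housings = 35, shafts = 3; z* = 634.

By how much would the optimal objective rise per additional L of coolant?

At the optimum: coolant uses 47 of 47 (binding); steel uses 44 of 44 (binding).
The binding rows give the dual system: 1·y_coolant + 1·y_steel = 14 and 4·y_coolant + 3·y_steel = 48.
Solving: y_coolant = 6, y_steel = 8.
Shadow price of coolant = 6.

6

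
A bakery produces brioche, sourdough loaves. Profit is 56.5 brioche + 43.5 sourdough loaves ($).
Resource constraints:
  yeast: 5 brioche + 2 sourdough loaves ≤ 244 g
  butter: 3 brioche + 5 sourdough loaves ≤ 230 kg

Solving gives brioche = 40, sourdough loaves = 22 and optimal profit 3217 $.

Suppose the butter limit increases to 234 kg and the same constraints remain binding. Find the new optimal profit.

3239

Check each constraint at x*: yeast 244/244 (tight); butter 230/230 (tight).
The binding rows give the dual system: 5·y_yeast + 3·y_butter = 56.5 and 2·y_yeast + 5·y_butter = 43.5.
→ y_yeast = 8 and y_butter = 5.5.
Δz = y_butter·Δb = 5.5 × (4) = 22, so new z* = 3217 + 22 = 3239.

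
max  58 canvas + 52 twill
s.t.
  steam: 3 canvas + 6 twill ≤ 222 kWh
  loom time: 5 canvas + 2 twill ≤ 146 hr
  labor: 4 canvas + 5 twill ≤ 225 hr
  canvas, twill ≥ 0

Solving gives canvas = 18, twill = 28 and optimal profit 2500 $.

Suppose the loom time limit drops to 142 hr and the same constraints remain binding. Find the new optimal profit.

2468

Check each constraint at x*: steam 222/222 (tight); loom time 146/146 (tight); labor 212/225 (slack 13).
By complementary slackness, y = 0 for the non-binding constraint.
The binding rows give the dual system: 3·y_steam + 5·y_loom time = 58 and 6·y_steam + 2·y_loom time = 52.
→ y_steam = 6 and y_loom time = 8.
Δz = y_loom time·Δb = 8 × (-4) = -32, so new z* = 2500 − 32 = 2468.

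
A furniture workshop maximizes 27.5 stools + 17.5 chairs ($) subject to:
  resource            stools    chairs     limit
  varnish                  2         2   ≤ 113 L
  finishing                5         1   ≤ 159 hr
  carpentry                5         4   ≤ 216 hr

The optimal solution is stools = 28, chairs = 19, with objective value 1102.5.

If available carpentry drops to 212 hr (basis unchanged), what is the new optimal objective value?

1086.5

At the optimum: varnish uses 94 of 113 (slack = 19); finishing uses 159 of 159 (binding); carpentry uses 216 of 216 (binding).
Slack constraints have shadow price 0 (complementary slackness).
The binding rows give the dual system: 5·y_finishing + 5·y_carpentry = 27.5 and 1·y_finishing + 4·y_carpentry = 17.5.
Solving: y_finishing = 1.5, y_carpentry = 4.
Δz = y_carpentry·Δb = 4 × (-4) = -16, so new z* = 1102.5 − 16 = 1086.5.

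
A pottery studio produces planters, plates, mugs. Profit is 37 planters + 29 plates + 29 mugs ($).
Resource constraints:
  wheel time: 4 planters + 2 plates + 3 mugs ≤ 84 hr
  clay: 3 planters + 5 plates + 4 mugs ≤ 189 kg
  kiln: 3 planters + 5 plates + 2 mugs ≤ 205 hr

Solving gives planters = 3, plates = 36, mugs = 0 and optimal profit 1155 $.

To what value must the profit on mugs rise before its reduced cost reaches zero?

33

At the optimum: wheel time uses 84 of 84 (binding); clay uses 189 of 189 (binding); kiln uses 189 of 205 (slack = 16).
Slack constraints have shadow price 0 (complementary slackness).
Dual feasibility on the basic columns requires 4·y_wheel time + 3·y_clay = 37, 2·y_wheel time + 5·y_clay = 29.
This yields shadow prices y_wheel time = 7, y_clay = 3.
mugs enters the basis when its profit ≥ yᵀa₃ = 7·3 + 3·4 = 33.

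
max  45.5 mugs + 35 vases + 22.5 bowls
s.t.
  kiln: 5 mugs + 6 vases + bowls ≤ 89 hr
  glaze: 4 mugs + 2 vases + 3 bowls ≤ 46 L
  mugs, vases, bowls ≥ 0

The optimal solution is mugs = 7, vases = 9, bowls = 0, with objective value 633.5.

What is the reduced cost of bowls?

-2

At the optimum: kiln uses 89 of 89 (binding); glaze uses 46 of 46 (binding).
The binding rows give the dual system: 5·y_kiln + 4·y_glaze = 45.5 and 6·y_kiln + 2·y_glaze = 35.
Solving: y_kiln = 3.5, y_glaze = 7.
Reduced cost of bowls: c₃ − yᵀa₃ = 22.5 − (3.5·1 + 7·3) = 22.5 − 24.5 = -2.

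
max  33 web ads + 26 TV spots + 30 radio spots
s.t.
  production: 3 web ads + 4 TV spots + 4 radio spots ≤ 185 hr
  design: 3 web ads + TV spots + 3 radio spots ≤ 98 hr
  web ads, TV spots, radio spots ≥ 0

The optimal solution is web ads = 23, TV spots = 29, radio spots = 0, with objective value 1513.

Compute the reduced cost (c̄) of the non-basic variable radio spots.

-8

At the optimum: production uses 185 of 185 (binding); design uses 98 of 98 (binding).
The binding rows give the dual system: 3·y_production + 3·y_design = 33 and 4·y_production + 1·y_design = 26.
This yields shadow prices y_production = 5, y_design = 6.
Reduced cost of radio spots: c₃ − yᵀa₃ = 30 − (5·4 + 6·3) = 30 − 38 = -8.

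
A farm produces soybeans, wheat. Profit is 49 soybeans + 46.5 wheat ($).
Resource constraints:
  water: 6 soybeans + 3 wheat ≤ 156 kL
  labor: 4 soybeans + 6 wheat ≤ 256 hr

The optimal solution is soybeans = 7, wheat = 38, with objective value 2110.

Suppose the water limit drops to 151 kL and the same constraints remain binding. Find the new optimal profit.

At the optimum: water uses 156 of 156 (binding); labor uses 256 of 256 (binding).
The binding rows give the dual system: 6·y_water + 4·y_labor = 49 and 3·y_water + 6·y_labor = 46.5.
Solving: y_water = 4.5, y_labor = 5.5.
Δz = y_water·Δb = 4.5 × (-5) = -22.5, so new z* = 2110 − 22.5 = 2087.5.

2087.5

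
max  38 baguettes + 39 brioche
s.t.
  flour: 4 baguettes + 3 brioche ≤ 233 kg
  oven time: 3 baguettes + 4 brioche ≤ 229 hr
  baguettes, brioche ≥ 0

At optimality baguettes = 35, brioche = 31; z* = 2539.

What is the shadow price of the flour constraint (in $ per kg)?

At the optimum: flour uses 233 of 233 (binding); oven time uses 229 of 229 (binding).
From A_Bᵀ y = c: 4·y_flour + 3·y_oven time = 38; 3·y_flour + 4·y_oven time = 39.
Solving: y_flour = 5, y_oven time = 6.
Shadow price of flour = 5.

5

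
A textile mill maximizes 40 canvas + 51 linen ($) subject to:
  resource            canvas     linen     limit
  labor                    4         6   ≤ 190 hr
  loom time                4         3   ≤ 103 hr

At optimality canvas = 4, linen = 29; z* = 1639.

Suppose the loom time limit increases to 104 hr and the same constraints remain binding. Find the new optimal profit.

1642

Both labor and loom time are binding at x*.
From A_Bᵀ y = c: 4·y_labor + 4·y_loom time = 40; 6·y_labor + 3·y_loom time = 51.
This yields shadow prices y_labor = 7, y_loom time = 3.
Δz = y_loom time·Δb = 3 × (1) = 3, so new z* = 1639 + 3 = 1642.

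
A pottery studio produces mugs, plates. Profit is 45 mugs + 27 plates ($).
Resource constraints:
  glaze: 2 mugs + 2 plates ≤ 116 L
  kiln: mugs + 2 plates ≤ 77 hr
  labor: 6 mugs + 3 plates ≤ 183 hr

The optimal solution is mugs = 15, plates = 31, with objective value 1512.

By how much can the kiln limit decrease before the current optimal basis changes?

46.5

Binding constraints: kiln, labor. The basis is B = [[1,2],[6,3]] with det -9.
Per unit decrease in kiln, x* moves by d = (0.3333, -0.6667).
The basis stays optimal until plates reaches 0; allowable decrease = 46.5 hr.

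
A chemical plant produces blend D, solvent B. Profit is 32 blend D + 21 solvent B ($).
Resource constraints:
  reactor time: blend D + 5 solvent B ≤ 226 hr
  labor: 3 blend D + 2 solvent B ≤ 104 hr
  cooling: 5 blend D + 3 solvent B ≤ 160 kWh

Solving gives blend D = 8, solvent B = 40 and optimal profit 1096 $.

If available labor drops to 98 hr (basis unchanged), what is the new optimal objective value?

Check each constraint at x*: reactor time 208/226 (slack 18); labor 104/104 (tight); cooling 160/160 (tight).
By complementary slackness, y = 0 for the non-binding constraint.
Dual feasibility on the basic columns requires 3·y_labor + 5·y_cooling = 32, 2·y_labor + 3·y_cooling = 21.
This yields shadow prices y_labor = 9, y_cooling = 1.
Δz = y_labor·Δb = 9 × (-6) = -54, so new z* = 1096 − 54 = 1042.

1042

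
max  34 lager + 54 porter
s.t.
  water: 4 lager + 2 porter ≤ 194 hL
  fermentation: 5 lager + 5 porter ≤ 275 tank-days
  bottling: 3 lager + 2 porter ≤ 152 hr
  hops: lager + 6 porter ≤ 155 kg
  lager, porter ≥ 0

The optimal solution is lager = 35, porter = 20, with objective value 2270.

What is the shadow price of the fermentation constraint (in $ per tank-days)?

6

Binding: fermentation and hops. Non-binding: water (14 unused), bottling (7 unused).
By complementary slackness, y = 0 for the non-binding constraints.
Dual feasibility on the basic columns requires 5·y_fermentation + 1·y_hops = 34, 5·y_fermentation + 6·y_hops = 54.
This yields shadow prices y_fermentation = 6, y_hops = 4.
Shadow price of fermentation = 6.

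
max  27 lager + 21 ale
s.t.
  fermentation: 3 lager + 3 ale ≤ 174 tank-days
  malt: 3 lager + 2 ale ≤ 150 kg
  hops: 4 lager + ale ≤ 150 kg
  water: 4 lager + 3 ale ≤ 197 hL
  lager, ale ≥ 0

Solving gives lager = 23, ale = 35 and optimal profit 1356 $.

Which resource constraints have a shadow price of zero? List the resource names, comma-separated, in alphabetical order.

fermentation: 174/174 (binding)
malt: 139/150 (slack 11)
hops: 127/150 (slack 23)
water: 197/197 (binding)
By complementary slackness, a constraint with positive slack has shadow price 0 → hops, malt.

hops, malt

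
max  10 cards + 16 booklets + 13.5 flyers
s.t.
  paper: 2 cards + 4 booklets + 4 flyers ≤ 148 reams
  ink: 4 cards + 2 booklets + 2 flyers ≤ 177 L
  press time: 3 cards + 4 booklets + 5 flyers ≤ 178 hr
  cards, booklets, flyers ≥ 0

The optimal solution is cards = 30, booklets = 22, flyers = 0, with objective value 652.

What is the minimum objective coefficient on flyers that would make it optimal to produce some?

18

Binding: paper and press time. Non-binding: ink (13 unused).
By complementary slackness, y = 0 for the non-binding constraint.
The binding rows give the dual system: 2·y_paper + 3·y_press time = 10 and 4·y_paper + 4·y_press time = 16.
Solving: y_paper = 2, y_press time = 2.
flyers enters the basis when its profit ≥ yᵀa₃ = 2·4 + 2·5 = 18.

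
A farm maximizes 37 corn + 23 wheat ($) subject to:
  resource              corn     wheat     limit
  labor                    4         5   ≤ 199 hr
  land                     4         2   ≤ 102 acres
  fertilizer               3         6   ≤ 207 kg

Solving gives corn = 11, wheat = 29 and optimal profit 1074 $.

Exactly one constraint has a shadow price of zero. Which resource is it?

labor

labor: 189/199 (slack 10)
land: 102/102 (binding)
fertilizer: 207/207 (binding)
By complementary slackness, a constraint with positive slack has shadow price 0 → labor.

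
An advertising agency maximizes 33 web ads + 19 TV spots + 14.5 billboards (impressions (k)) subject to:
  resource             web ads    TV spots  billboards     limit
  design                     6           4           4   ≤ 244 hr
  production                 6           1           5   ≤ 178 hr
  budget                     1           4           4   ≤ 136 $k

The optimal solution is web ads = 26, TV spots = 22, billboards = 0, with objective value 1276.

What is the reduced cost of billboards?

-8.5

Check each constraint at x*: design 244/244 (tight); production 178/178 (tight); budget 114/136 (slack 22).
By complementary slackness, y = 0 for the non-binding constraint.
Dual feasibility on the basic columns requires 6·y_design + 6·y_production = 33, 4·y_design + 1·y_production = 19.
This yields shadow prices y_design = 4.5, y_production = 1.
Reduced cost of billboards: c₃ − yᵀa₃ = 14.5 − (4.5·4 + 1·5) = 14.5 − 23 = -8.5.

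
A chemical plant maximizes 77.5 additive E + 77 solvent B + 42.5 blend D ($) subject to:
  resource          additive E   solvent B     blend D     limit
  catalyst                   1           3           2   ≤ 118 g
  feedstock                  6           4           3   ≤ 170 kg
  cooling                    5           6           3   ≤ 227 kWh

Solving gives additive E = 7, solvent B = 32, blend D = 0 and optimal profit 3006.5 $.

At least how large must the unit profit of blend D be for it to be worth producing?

Check each constraint at x*: catalyst 103/118 (slack 15); feedstock 170/170 (tight); cooling 227/227 (tight).
Since catalyst is not tight, its dual is 0.
The binding rows give the dual system: 6·y_feedstock + 5·y_cooling = 77.5 and 4·y_feedstock + 6·y_cooling = 77.
Solving: y_feedstock = 5, y_cooling = 9.5.
blend D enters the basis when its profit ≥ yᵀa₃ = 5·3 + 9.5·3 = 43.5.

43.5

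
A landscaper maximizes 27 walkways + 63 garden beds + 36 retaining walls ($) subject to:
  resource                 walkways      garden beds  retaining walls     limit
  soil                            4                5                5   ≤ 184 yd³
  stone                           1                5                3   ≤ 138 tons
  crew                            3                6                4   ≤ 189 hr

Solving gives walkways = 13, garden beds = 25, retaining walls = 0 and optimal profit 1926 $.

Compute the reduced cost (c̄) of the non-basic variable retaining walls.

-5

Binding: stone and crew. Non-binding: soil (7 unused).
Slack constraints have shadow price 0 (complementary slackness).
From A_Bᵀ y = c: 1·y_stone + 3·y_crew = 27; 5·y_stone + 6·y_crew = 63.
→ y_stone = 3 and y_crew = 8.
Reduced cost of retaining walls: c₃ − yᵀa₃ = 36 − (3·3 + 8·4) = 36 − 41 = -5.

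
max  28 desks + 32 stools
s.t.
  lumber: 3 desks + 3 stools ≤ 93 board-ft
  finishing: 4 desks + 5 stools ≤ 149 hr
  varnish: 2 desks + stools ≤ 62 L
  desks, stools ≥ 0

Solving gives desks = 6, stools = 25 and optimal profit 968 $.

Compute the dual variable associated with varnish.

0

Binding: lumber and finishing. Non-binding: varnish (25 unused).
Slack constraints have shadow price 0 (complementary slackness).
From A_Bᵀ y = c: 3·y_lumber + 4·y_finishing = 28; 3·y_lumber + 5·y_finishing = 32.
Solving: y_lumber = 4, y_finishing = 4.
Shadow price of varnish = 0.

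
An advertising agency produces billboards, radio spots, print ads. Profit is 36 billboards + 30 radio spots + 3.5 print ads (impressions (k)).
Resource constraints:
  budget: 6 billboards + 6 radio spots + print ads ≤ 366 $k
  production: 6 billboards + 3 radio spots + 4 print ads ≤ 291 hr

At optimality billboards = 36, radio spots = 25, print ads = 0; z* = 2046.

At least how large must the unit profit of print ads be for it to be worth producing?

12

At the optimum: budget uses 366 of 366 (binding); production uses 291 of 291 (binding).
Dual feasibility on the basic columns requires 6·y_budget + 6·y_production = 36, 6·y_budget + 3·y_production = 30.
Solving: y_budget = 4, y_production = 2.
print ads enters the basis when its profit ≥ yᵀa₃ = 4·1 + 2·4 = 12.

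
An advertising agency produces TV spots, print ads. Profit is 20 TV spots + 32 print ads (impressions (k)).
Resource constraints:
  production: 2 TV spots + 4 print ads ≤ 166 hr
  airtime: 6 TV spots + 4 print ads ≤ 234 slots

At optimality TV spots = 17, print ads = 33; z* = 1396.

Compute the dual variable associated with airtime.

1

Check each constraint at x*: production 166/166 (tight); airtime 234/234 (tight).
From A_Bᵀ y = c: 2·y_production + 6·y_airtime = 20; 4·y_production + 4·y_airtime = 32.
→ y_production = 7 and y_airtime = 1.
Shadow price of airtime = 1.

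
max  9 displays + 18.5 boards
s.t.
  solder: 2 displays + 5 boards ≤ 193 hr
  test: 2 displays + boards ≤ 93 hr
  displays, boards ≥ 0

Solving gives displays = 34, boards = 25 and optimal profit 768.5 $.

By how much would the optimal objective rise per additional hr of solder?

3.5

Check each constraint at x*: solder 193/193 (tight); test 93/93 (tight).
Dual feasibility on the basic columns requires 2·y_solder + 2·y_test = 9, 5·y_solder + 1·y_test = 18.5.
→ y_solder = 3.5 and y_test = 1.
Shadow price of solder = 3.5.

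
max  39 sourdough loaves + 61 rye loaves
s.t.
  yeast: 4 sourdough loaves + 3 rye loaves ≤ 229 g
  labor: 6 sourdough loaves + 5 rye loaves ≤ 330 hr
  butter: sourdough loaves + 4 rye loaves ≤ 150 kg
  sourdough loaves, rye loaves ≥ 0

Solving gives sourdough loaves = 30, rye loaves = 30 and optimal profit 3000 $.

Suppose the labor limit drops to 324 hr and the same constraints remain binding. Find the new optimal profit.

2970

Check each constraint at x*: yeast 210/229 (slack 19); labor 330/330 (tight); butter 150/150 (tight).
Since yeast is not tight, its dual is 0.
Dual feasibility on the basic columns requires 6·y_labor + 1·y_butter = 39, 5·y_labor + 4·y_butter = 61.
Solving: y_labor = 5, y_butter = 9.
Δz = y_labor·Δb = 5 × (-6) = -30, so new z* = 3000 − 30 = 2970.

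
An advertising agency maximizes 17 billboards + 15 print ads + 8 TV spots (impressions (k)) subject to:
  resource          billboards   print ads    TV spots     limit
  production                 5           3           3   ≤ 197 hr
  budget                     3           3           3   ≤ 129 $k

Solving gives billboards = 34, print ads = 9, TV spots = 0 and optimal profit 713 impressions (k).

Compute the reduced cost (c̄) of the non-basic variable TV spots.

Check each constraint at x*: production 197/197 (tight); budget 129/129 (tight).
Dual feasibility on the basic columns requires 5·y_production + 3·y_budget = 17, 3·y_production + 3·y_budget = 15.
Solving: y_production = 1, y_budget = 4.
Reduced cost of TV spots: c₃ − yᵀa₃ = 8 − (1·3 + 4·3) = 8 − 15 = -7.

-7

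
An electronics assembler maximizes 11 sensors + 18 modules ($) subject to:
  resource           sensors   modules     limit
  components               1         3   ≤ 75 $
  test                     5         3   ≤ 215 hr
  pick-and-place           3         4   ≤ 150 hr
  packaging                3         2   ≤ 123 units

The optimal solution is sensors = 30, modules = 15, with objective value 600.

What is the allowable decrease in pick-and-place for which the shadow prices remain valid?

50

Binding constraints: components, pick-and-place. The basis is B = [[1,3],[3,4]] with det -5.
Per unit decrease in pick-and-place, x* moves by d = (-0.6, 0.2).
The basis stays optimal until sensors reaches 0; allowable decrease = 50 hr.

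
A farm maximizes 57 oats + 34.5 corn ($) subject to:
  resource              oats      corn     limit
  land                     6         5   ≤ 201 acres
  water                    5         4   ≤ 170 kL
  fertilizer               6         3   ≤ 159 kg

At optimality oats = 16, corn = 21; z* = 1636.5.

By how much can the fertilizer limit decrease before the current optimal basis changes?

Binding constraints: land, fertilizer. The basis is B = [[6,5],[6,3]] with det -12.
Per unit decrease in fertilizer, x* moves by d = (-0.4167, 0.5).
The basis stays optimal until oats reaches 0; allowable decrease = 38.4 kg.

38.4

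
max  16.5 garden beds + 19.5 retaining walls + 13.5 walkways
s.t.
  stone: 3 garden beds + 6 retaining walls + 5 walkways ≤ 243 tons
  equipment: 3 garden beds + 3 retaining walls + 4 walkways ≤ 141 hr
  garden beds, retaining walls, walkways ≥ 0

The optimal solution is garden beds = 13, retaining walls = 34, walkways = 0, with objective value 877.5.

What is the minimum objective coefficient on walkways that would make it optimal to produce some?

23

Both stone and equipment are binding at x*.
The binding rows give the dual system: 3·y_stone + 3·y_equipment = 16.5 and 6·y_stone + 3·y_equipment = 19.5.
This yields shadow prices y_stone = 1, y_equipment = 4.5.
walkways enters the basis when its profit ≥ yᵀa₃ = 1·5 + 4.5·4 = 23.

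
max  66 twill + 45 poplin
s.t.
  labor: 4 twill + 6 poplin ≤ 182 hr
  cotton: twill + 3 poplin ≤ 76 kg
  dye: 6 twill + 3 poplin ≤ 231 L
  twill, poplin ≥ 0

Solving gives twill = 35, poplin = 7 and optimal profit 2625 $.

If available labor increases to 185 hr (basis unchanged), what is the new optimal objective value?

2634

At the optimum: labor uses 182 of 182 (binding); cotton uses 56 of 76 (slack = 20); dye uses 231 of 231 (binding).
By complementary slackness, y = 0 for the non-binding constraint.
Dual feasibility on the basic columns requires 4·y_labor + 6·y_dye = 66, 6·y_labor + 3·y_dye = 45.
→ y_labor = 3 and y_dye = 9.
Δz = y_labor·Δb = 3 × (3) = 9, so new z* = 2625 + 9 = 2634.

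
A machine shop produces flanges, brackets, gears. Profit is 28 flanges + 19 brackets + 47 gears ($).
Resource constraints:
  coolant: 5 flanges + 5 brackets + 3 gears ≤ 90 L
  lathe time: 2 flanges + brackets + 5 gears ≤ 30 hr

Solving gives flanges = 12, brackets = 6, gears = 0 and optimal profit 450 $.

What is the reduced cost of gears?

Check each constraint at x*: coolant 90/90 (tight); lathe time 30/30 (tight).
Dual feasibility on the basic columns requires 5·y_coolant + 2·y_lathe time = 28, 5·y_coolant + 1·y_lathe time = 19.
→ y_coolant = 2 and y_lathe time = 9.
Reduced cost of gears: c₃ − yᵀa₃ = 47 − (2·3 + 9·5) = 47 − 51 = -4.

-4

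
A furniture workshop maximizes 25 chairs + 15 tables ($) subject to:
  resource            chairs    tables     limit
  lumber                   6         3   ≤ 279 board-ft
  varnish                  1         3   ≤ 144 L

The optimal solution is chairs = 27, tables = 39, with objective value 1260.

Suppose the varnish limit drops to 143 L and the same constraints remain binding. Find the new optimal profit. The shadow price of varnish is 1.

Δb = -1, so new z* = 1260 + (1)·(-1) = 1260 − 1 = 1259.

1259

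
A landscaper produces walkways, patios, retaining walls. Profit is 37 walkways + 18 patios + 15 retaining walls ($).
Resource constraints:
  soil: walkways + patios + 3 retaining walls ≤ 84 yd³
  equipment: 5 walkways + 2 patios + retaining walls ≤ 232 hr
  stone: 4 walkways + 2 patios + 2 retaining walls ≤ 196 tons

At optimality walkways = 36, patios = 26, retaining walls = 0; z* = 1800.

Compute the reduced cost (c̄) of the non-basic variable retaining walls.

Binding: equipment and stone. Non-binding: soil (22 unused).
Slack constraints have shadow price 0 (complementary slackness).
Dual feasibility on the basic columns requires 5·y_equipment + 4·y_stone = 37, 2·y_equipment + 2·y_stone = 18.
Solving: y_equipment = 1, y_stone = 8.
Reduced cost of retaining walls: c₃ − yᵀa₃ = 15 − (1·1 + 8·2) = 15 − 17 = -2.

-2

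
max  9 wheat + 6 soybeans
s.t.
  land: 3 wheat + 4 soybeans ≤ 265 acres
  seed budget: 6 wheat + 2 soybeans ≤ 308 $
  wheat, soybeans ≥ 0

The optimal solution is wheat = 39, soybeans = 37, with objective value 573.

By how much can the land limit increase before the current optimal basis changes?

Binding constraints: land, seed budget. The basis is B = [[3,4],[6,2]] with det -18.
Per unit increase in land, x* moves by d = (-0.1111, 0.3333).
The basis stays optimal until wheat reaches 0; allowable increase = 351 acres.

351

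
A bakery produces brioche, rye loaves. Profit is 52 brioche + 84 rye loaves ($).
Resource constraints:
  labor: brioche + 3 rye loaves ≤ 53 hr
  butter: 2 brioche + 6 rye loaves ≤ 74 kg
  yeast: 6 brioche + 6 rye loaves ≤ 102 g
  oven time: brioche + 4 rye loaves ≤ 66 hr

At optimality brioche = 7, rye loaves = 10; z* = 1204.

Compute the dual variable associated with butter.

8

Check each constraint at x*: labor 37/53 (slack 16); butter 74/74 (tight); yeast 102/102 (tight); oven time 47/66 (slack 19).
By complementary slackness, y = 0 for the non-binding constraints.
Dual feasibility on the basic columns requires 2·y_butter + 6·y_yeast = 52, 6·y_butter + 6·y_yeast = 84.
→ y_butter = 8 and y_yeast = 6.
Shadow price of butter = 8.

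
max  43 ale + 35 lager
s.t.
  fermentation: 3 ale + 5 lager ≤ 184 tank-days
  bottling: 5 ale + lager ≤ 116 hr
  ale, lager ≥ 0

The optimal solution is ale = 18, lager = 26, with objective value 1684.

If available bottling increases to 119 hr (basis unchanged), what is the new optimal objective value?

1699

Both fermentation and bottling are binding at x*.
The binding rows give the dual system: 3·y_fermentation + 5·y_bottling = 43 and 5·y_fermentation + 1·y_bottling = 35.
This yields shadow prices y_fermentation = 6, y_bottling = 5.
Δz = y_bottling·Δb = 5 × (3) = 15, so new z* = 1684 + 15 = 1699.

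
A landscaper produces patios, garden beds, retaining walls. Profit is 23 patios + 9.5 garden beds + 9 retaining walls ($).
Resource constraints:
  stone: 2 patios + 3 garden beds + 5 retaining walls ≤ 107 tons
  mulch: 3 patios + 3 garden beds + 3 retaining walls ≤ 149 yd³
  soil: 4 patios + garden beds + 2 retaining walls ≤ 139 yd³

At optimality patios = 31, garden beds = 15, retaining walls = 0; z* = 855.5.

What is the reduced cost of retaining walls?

Check each constraint at x*: stone 107/107 (tight); mulch 138/149 (slack 11); soil 139/139 (tight).
Slack constraints have shadow price 0 (complementary slackness).
The binding rows give the dual system: 2·y_stone + 4·y_soil = 23 and 3·y_stone + 1·y_soil = 9.5.
This yields shadow prices y_stone = 1.5, y_soil = 5.
Reduced cost of retaining walls: c₃ − yᵀa₃ = 9 − (1.5·5 + 5·2) = 9 − 17.5 = -8.5.

-8.5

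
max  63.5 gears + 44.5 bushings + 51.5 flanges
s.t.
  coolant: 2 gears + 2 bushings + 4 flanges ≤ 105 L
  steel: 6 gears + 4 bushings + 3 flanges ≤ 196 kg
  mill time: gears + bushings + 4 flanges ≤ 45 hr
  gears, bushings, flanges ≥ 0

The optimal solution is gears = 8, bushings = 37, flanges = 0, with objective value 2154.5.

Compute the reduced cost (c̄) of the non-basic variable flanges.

-3

Check each constraint at x*: coolant 90/105 (slack 15); steel 196/196 (tight); mill time 45/45 (tight).
Slack constraints have shadow price 0 (complementary slackness).
The binding rows give the dual system: 6·y_steel + 1·y_mill time = 63.5 and 4·y_steel + 1·y_mill time = 44.5.
Solving: y_steel = 9.5, y_mill time = 6.5.
Reduced cost of flanges: c₃ − yᵀa₃ = 51.5 − (9.5·3 + 6.5·4) = 51.5 − 54.5 = -3.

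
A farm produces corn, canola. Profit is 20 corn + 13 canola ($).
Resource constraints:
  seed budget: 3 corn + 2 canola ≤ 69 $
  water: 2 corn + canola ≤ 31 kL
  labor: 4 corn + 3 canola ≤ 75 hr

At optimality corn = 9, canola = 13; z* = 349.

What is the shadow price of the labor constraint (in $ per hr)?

Check each constraint at x*: seed budget 53/69 (slack 16); water 31/31 (tight); labor 75/75 (tight).
Slack constraints have shadow price 0 (complementary slackness).
Dual feasibility on the basic columns requires 2·y_water + 4·y_labor = 20, 1·y_water + 3·y_labor = 13.
Solving: y_water = 4, y_labor = 3.
Shadow price of labor = 3.

3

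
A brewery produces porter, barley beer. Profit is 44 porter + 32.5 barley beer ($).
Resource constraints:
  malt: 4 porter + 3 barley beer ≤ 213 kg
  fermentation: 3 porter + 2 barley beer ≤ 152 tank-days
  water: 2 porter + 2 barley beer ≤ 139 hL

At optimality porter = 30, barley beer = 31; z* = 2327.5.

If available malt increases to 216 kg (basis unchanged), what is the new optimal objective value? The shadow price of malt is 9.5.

2356

Δb = 3, so new z* = 2327.5 + (9.5)·(3) = 2327.5 + 28.5 = 2356.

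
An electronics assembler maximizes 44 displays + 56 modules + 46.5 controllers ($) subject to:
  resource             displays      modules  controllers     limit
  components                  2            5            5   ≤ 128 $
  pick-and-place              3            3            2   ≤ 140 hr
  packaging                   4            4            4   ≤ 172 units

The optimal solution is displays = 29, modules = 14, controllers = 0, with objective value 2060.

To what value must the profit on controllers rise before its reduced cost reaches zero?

56

Binding: components and packaging. Non-binding: pick-and-place (11 unused).
By complementary slackness, y = 0 for the non-binding constraint.
The binding rows give the dual system: 2·y_components + 4·y_packaging = 44 and 5·y_components + 4·y_packaging = 56.
→ y_components = 4 and y_packaging = 9.
controllers enters the basis when its profit ≥ yᵀa₃ = 4·5 + 9·4 = 56.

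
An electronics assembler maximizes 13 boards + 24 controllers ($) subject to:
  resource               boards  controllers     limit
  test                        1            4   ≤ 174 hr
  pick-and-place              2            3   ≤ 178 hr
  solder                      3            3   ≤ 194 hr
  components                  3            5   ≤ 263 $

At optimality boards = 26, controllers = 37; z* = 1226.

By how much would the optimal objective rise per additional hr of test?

1

At the optimum: test uses 174 of 174 (binding); pick-and-place uses 163 of 178 (slack = 15); solder uses 189 of 194 (slack = 5); components uses 263 of 263 (binding).
Since pick-and-place, solder are not tight, their duals are 0.
Dual feasibility on the basic columns requires 1·y_test + 3·y_components = 13, 4·y_test + 5·y_components = 24.
This yields shadow prices y_test = 1, y_components = 4.
Shadow price of test = 1.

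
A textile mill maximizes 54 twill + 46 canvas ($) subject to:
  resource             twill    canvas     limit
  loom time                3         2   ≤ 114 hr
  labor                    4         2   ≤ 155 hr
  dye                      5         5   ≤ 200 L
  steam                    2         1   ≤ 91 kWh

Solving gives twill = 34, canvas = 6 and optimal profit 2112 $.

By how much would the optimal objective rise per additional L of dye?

6

At the optimum: loom time uses 114 of 114 (binding); labor uses 148 of 155 (slack = 7); dye uses 200 of 200 (binding); steam uses 74 of 91 (slack = 17).
Since labor, steam are not tight, their duals are 0.
From A_Bᵀ y = c: 3·y_loom time + 5·y_dye = 54; 2·y_loom time + 5·y_dye = 46.
This yields shadow prices y_loom time = 8, y_dye = 6.
Shadow price of dye = 6.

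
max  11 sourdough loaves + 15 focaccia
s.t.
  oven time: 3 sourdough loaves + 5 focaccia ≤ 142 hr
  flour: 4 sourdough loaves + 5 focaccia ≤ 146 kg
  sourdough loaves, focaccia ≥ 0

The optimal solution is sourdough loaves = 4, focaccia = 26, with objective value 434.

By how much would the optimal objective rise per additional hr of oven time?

1

Check each constraint at x*: oven time 142/142 (tight); flour 146/146 (tight).
Dual feasibility on the basic columns requires 3·y_oven time + 4·y_flour = 11, 5·y_oven time + 5·y_flour = 15.
→ y_oven time = 1 and y_flour = 2.
Shadow price of oven time = 1.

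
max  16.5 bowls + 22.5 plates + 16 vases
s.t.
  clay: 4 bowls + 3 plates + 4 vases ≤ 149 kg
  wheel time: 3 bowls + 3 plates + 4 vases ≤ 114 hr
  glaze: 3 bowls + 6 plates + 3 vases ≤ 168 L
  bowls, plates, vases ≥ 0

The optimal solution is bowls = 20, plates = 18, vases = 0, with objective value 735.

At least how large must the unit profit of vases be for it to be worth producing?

20

Check each constraint at x*: clay 134/149 (slack 15); wheel time 114/114 (tight); glaze 168/168 (tight).
Slack constraints have shadow price 0 (complementary slackness).
Dual feasibility on the basic columns requires 3·y_wheel time + 3·y_glaze = 16.5, 3·y_wheel time + 6·y_glaze = 22.5.
Solving: y_wheel time = 3.5, y_glaze = 2.
vases enters the basis when its profit ≥ yᵀa₃ = 3.5·4 + 2·3 = 20.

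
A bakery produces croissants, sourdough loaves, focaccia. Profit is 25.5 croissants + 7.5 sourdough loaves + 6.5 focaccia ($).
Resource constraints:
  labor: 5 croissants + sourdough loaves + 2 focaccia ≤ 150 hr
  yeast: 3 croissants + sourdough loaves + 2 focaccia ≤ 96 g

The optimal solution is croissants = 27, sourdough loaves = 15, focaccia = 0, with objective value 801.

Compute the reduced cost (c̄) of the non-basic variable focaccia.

-8.5

Check each constraint at x*: labor 150/150 (tight); yeast 96/96 (tight).
The binding rows give the dual system: 5·y_labor + 3·y_yeast = 25.5 and 1·y_labor + 1·y_yeast = 7.5.
Solving: y_labor = 1.5, y_yeast = 6.
Reduced cost of focaccia: c₃ − yᵀa₃ = 6.5 − (1.5·2 + 6·2) = 6.5 − 15 = -8.5.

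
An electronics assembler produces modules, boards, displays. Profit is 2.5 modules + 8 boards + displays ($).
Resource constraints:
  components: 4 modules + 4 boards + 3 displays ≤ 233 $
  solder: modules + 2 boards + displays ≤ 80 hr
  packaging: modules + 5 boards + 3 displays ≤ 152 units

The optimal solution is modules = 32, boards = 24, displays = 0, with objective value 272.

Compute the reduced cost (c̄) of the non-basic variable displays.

-3.5

At the optimum: components uses 224 of 233 (slack = 9); solder uses 80 of 80 (binding); packaging uses 152 of 152 (binding).
By complementary slackness, y = 0 for the non-binding constraint.
The binding rows give the dual system: 1·y_solder + 1·y_packaging = 2.5 and 2·y_solder + 5·y_packaging = 8.
This yields shadow prices y_solder = 1.5, y_packaging = 1.
Reduced cost of displays: c₃ − yᵀa₃ = 1 − (1.5·1 + 1·3) = 1 − 4.5 = -3.5.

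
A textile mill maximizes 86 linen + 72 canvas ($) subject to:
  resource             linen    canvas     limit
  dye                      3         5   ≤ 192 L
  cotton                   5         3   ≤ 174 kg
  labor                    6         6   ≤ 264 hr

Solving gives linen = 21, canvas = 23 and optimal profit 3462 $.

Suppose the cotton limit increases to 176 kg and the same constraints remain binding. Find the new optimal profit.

3476

At the optimum: dye uses 178 of 192 (slack = 14); cotton uses 174 of 174 (binding); labor uses 264 of 264 (binding).
Slack constraints have shadow price 0 (complementary slackness).
Dual feasibility on the basic columns requires 5·y_cotton + 6·y_labor = 86, 3·y_cotton + 6·y_labor = 72.
Solving: y_cotton = 7, y_labor = 8.5.
Δz = y_cotton·Δb = 7 × (2) = 14, so new z* = 3462 + 14 = 3476.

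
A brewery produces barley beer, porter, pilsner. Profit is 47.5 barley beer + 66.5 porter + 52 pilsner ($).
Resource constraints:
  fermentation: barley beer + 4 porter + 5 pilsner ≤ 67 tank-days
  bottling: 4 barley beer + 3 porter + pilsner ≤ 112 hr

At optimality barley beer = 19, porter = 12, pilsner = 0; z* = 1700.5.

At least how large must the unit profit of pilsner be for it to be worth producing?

At the optimum: fermentation uses 67 of 67 (binding); bottling uses 112 of 112 (binding).
Dual feasibility on the basic columns requires 1·y_fermentation + 4·y_bottling = 47.5, 4·y_fermentation + 3·y_bottling = 66.5.
This yields shadow prices y_fermentation = 9.5, y_bottling = 9.5.
pilsner enters the basis when its profit ≥ yᵀa₃ = 9.5·5 + 9.5·1 = 57.

57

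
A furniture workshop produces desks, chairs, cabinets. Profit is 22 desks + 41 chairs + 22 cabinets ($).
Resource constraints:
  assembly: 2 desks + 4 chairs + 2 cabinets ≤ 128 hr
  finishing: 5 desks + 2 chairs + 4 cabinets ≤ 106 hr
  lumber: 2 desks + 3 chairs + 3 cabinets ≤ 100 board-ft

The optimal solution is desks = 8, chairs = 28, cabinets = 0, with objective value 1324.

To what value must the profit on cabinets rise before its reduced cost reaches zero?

25

Check each constraint at x*: assembly 128/128 (tight); finishing 96/106 (slack 10); lumber 100/100 (tight).
Since finishing is not tight, its dual is 0.
From A_Bᵀ y = c: 2·y_assembly + 2·y_lumber = 22; 4·y_assembly + 3·y_lumber = 41.
Solving: y_assembly = 8, y_lumber = 3.
cabinets enters the basis when its profit ≥ yᵀa₃ = 8·2 + 3·3 = 25.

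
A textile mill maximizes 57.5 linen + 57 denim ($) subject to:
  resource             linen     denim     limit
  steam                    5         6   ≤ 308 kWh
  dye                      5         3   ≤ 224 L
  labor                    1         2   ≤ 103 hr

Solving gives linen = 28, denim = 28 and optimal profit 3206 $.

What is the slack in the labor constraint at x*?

labor used = 1·28 + 2·28 = 84; slack = 103 − 84 = 19.

19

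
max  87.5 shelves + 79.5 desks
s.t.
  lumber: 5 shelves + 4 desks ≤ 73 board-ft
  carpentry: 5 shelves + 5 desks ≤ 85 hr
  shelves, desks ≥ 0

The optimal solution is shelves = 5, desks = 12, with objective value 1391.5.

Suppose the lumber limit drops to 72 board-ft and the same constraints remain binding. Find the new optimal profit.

At the optimum: lumber uses 73 of 73 (binding); carpentry uses 85 of 85 (binding).
From A_Bᵀ y = c: 5·y_lumber + 5·y_carpentry = 87.5; 4·y_lumber + 5·y_carpentry = 79.5.
→ y_lumber = 8 and y_carpentry = 9.5.
Δz = y_lumber·Δb = 8 × (-1) = -8, so new z* = 1391.5 − 8 = 1383.5.

1383.5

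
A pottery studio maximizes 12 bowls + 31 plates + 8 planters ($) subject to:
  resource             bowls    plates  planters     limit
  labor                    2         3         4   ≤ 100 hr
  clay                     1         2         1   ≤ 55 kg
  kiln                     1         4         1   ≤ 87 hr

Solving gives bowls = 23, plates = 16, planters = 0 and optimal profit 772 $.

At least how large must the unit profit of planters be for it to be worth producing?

Check each constraint at x*: labor 94/100 (slack 6); clay 55/55 (tight); kiln 87/87 (tight).
By complementary slackness, y = 0 for the non-binding constraint.
Dual feasibility on the basic columns requires 1·y_clay + 1·y_kiln = 12, 2·y_clay + 4·y_kiln = 31.
This yields shadow prices y_clay = 8.5, y_kiln = 3.5.
planters enters the basis when its profit ≥ yᵀa₃ = 8.5·1 + 3.5·1 = 12.

12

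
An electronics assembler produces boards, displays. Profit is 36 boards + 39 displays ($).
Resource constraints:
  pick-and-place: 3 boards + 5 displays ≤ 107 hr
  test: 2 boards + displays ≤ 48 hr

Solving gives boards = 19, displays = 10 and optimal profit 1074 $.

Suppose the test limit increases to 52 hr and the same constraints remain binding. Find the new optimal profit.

1110

Both pick-and-place and test are binding at x*.
The binding rows give the dual system: 3·y_pick-and-place + 2·y_test = 36 and 5·y_pick-and-place + 1·y_test = 39.
Solving: y_pick-and-place = 6, y_test = 9.
Δz = y_test·Δb = 9 × (4) = 36, so new z* = 1074 + 36 = 1110.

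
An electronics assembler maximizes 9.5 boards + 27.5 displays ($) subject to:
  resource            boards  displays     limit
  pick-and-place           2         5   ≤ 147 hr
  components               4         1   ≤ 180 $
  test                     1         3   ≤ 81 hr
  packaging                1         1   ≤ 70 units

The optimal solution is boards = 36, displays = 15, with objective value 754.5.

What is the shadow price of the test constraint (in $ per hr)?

7.5

At the optimum: pick-and-place uses 147 of 147 (binding); components uses 159 of 180 (slack = 21); test uses 81 of 81 (binding); packaging uses 51 of 70 (slack = 19).
Since components, packaging are not tight, their duals are 0.
Dual feasibility on the basic columns requires 2·y_pick-and-place + 1·y_test = 9.5, 5·y_pick-and-place + 3·y_test = 27.5.
→ y_pick-and-place = 1 and y_test = 7.5.
Shadow price of test = 7.5.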